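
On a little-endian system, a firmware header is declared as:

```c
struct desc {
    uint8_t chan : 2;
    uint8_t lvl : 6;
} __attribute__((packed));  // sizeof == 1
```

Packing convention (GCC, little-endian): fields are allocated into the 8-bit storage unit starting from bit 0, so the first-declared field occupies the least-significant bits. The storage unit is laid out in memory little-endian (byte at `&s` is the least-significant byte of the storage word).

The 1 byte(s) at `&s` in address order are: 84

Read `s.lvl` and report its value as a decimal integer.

[0]=0x84 (little-endian) → word 0x84
chan:2 @ bit 0 → (0x84>>0)&0x3 = 0x0
lvl:6 @ bit 2 → (0x84>>2)&0x3f = 0x21  ←

33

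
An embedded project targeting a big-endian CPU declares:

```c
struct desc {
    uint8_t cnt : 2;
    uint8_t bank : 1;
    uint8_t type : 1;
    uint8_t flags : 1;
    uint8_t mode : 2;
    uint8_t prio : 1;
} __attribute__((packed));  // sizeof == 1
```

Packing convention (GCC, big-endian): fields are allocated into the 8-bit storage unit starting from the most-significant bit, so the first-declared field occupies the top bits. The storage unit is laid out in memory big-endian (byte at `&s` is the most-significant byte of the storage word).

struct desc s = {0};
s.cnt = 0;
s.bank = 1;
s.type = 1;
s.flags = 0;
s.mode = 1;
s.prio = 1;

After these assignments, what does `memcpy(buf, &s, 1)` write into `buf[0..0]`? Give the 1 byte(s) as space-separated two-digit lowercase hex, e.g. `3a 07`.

[6+:2] cnt=0 & 0x3 = 0x0; word=0x00
[5+:1] bank=1 & 0x1 = 0x1; word=0x20
[4+:1] type=1 & 0x1 = 0x1; word=0x30
[3+:1] flags=0 & 0x1 = 0x0; word=0x30
[1+:2] mode=1 & 0x3 = 0x1; word=0x32
[0+:1] prio=1 & 0x1 = 0x1; word=0x33
word = 0x33 → big-endian bytes:
  [0]=0x33

33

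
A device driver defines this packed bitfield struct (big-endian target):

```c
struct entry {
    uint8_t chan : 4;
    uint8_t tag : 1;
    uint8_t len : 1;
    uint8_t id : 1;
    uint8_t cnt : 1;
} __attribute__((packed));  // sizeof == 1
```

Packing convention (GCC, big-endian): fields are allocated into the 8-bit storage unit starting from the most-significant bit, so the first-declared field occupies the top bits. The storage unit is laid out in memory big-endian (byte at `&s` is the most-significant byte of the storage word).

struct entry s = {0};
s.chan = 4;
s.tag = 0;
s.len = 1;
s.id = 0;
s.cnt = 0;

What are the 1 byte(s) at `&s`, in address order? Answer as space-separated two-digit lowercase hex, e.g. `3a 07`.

chan (4b) val=4 bits=0x4 at bit 4: 0x40
tag (1b) val=0 bits=0x0 at bit 3: 0x40
len (1b) val=1 bits=0x1 at bit 2: 0x44
id (1b) val=0 bits=0x0 at bit 1: 0x44
cnt (1b) val=0 bits=0x0 at bit 0: 0x44
word = 0x44 → big-endian bytes:
  [0]=0x44

44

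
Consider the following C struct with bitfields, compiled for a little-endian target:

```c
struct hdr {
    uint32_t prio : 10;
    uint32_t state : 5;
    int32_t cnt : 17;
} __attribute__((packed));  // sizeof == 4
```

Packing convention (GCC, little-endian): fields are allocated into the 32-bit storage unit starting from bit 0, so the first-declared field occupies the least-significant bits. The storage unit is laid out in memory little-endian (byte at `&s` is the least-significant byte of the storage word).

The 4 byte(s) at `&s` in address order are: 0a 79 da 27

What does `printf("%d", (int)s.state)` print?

[0]=0x0a [1]=0x79 [2]=0xda [3]=0x27 (little-endian) → word 0x27da790a
prio:10 @ bit 0 → (0x27da790a>>0)&0x3ff = 0x10a
state:5 @ bit 10 → (0x27da790a>>10)&0x1f = 0x1e  ←
cnt:17 @ bit 15 → (0x27da790a>>15)&0x1ffff = 0x4fb4

30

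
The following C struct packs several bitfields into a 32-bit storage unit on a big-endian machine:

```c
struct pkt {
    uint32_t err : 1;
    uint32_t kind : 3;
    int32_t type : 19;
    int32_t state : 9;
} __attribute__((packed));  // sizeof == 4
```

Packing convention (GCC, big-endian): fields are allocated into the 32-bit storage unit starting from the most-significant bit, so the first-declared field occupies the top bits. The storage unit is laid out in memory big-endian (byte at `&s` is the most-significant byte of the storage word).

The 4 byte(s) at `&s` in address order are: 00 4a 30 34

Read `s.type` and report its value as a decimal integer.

9496

[0]=0x00 [1]=0x4a [2]=0x30 [3]=0x34 (big-endian) → word 0x004a3034
err [31+:1] = (word>>31) & 0x1 = 0
kind [28+:3] = (word>>28) & 0x7 = 0
type [9+:19] = (word>>9) & 0x7ffff = 9496  ←
state [0+:9] = (word>>0) & 0x1ff = 52
type signed 19b, MSB=0: value = 9496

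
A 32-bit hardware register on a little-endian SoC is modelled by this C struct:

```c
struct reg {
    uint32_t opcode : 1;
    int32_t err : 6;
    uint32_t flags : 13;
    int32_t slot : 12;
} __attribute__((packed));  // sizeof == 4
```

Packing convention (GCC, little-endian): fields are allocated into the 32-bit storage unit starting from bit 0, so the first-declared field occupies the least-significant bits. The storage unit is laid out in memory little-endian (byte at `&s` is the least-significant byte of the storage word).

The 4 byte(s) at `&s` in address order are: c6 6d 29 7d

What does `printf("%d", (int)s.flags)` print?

4827

[0]=0xc6 [1]=0x6d [2]=0x29 [3]=0x7d (little-endian) → word 0x7d296dc6
opcode:1 @ bit 0 → (0x7d296dc6>>0)&0x1 = 0x0
err:6 @ bit 1 → (0x7d296dc6>>1)&0x3f = 0x23
flags:13 @ bit 7 → (0x7d296dc6>>7)&0x1fff = 0x12db  ←
slot:12 @ bit 20 → (0x7d296dc6>>20)&0xfff = 0x7d2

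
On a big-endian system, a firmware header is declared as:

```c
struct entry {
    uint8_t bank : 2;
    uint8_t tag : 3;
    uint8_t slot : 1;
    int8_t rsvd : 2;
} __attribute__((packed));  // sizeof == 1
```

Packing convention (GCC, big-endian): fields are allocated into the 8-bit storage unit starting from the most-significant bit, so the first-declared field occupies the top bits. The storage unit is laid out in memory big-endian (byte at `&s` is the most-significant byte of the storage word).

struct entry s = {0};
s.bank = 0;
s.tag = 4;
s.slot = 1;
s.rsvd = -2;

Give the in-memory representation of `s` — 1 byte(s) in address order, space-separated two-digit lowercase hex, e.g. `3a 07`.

26

bank:2 = 0 → 0x0 << 6 → word 0x00
tag:3 = 4 → 0x4 << 3 → word 0x20
slot:1 = 1 → 0x1 << 2 → word 0x24
rsvd:2 = -2 → 0x2 << 0 → word 0x26
word = 0x26 → big-endian bytes:
  [0]=0x26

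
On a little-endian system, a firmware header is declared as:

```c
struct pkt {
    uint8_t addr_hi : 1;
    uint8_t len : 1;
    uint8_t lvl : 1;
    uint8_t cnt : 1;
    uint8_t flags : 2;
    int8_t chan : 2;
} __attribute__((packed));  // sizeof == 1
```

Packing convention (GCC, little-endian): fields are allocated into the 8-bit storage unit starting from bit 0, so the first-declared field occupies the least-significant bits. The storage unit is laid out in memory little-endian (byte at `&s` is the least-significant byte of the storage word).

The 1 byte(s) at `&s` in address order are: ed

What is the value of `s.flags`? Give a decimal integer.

[0]=0xed (little-endian) → word 0xed
addr_hi [0+:1] = (word>>0) & 0x1 = 1
len [1+:1] = (word>>1) & 0x1 = 0
lvl [2+:1] = (word>>2) & 0x1 = 1
cnt [3+:1] = (word>>3) & 0x1 = 1
flags [4+:2] = (word>>4) & 0x3 = 2  ←
chan [6+:2] = (word>>6) & 0x3 = 3

2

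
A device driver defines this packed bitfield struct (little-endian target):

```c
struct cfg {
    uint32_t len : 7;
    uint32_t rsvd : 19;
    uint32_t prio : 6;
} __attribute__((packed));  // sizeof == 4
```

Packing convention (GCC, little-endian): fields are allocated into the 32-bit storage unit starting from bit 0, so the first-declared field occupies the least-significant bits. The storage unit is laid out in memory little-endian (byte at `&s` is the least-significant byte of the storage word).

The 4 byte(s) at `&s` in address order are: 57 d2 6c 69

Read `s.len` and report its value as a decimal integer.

[0]=0x57 [1]=0xd2 [2]=0x6c [3]=0x69 (little-endian) → word 0x696cd257
len [0+:7] = (word>>0) & 0x7f = 87  ←
rsvd [7+:19] = (word>>7) & 0x7ffff = 186788
prio [26+:6] = (word>>26) & 0x3f = 26

87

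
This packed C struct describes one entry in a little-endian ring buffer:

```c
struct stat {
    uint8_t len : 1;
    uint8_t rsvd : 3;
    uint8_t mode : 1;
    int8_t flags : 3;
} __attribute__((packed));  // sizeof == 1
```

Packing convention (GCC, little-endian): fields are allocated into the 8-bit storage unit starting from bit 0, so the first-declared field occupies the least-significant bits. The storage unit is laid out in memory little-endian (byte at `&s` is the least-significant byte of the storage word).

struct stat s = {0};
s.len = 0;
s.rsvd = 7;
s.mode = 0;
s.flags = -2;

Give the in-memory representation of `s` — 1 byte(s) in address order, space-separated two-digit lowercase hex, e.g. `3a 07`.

ce

len:1 = 0 → 0x0 << 0 → word 0x00
rsvd:3 = 7 → 0x7 << 1 → word 0x0e
mode:1 = 0 → 0x0 << 4 → word 0x0e
flags:3 = -2 → 0x6 << 5 → word 0xce
word = 0xce → little-endian bytes:
  [0]=0xce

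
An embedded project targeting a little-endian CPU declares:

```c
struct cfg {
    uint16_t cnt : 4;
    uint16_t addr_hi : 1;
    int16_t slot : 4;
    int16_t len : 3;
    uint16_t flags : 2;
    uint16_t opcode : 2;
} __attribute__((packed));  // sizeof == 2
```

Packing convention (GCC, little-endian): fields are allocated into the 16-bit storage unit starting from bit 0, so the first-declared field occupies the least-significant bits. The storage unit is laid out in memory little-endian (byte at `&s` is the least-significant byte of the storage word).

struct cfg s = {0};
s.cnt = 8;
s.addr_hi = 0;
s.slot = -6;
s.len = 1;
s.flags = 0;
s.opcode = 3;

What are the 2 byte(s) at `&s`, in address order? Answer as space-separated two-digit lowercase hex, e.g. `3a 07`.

48 c3

cnt (4b) val=8 bits=0x8 at bit 0: 0x0008
addr_hi (1b) val=0 bits=0x0 at bit 4: 0x0008
slot (4b) val=-6 bits=0xa at bit 5: 0x0148
len (3b) val=1 bits=0x1 at bit 9: 0x0348
flags (2b) val=0 bits=0x0 at bit 12: 0x0348
opcode (2b) val=3 bits=0x3 at bit 14: 0xc348
word = 0xc348 → little-endian bytes:
  [0]=0x48  [1]=0xc3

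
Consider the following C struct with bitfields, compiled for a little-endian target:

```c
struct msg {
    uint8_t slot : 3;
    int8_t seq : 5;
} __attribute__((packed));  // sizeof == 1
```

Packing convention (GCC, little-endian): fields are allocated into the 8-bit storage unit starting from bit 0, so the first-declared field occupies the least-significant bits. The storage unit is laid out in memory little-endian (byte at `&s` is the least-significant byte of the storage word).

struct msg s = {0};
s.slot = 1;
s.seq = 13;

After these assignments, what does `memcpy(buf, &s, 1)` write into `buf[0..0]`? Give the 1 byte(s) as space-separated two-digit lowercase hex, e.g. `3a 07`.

slot:3 = 1 → 0x1 << 0 → word 0x01
seq:5 = 13 → 0xd << 3 → word 0x69
word = 0x69 → little-endian bytes:
  [0]=0x69

69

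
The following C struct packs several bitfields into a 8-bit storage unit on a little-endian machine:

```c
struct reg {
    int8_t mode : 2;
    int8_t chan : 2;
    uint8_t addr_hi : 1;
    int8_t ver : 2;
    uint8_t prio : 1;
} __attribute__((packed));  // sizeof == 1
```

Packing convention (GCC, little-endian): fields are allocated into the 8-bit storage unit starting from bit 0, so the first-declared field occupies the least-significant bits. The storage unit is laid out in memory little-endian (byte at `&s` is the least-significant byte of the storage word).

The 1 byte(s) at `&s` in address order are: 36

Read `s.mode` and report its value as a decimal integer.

[0]=0x36 (little-endian) → word 0x36
mode:2 @ bit 0 → (0x36>>0)&0x3 = 0x2  ←
chan:2 @ bit 2 → (0x36>>2)&0x3 = 0x1
addr_hi:1 @ bit 4 → (0x36>>4)&0x1 = 0x1
ver:2 @ bit 5 → (0x36>>5)&0x3 = 0x1
prio:1 @ bit 7 → (0x36>>7)&0x1 = 0x0
mode signed 2b, MSB=1: 2 - 4 = -2

-2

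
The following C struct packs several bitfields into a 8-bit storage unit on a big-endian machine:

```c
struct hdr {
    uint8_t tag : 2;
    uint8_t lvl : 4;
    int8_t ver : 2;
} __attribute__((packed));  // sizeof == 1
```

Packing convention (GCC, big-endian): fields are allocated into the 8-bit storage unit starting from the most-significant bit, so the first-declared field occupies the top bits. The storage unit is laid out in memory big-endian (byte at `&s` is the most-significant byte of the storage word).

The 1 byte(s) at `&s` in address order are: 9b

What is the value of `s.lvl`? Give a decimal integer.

6

[0]=0x9b (big-endian) → word 0x9b
tag [6+:2] = (word>>6) & 0x3 = 2
lvl [2+:4] = (word>>2) & 0xf = 6  ←
ver [0+:2] = (word>>0) & 0x3 = 3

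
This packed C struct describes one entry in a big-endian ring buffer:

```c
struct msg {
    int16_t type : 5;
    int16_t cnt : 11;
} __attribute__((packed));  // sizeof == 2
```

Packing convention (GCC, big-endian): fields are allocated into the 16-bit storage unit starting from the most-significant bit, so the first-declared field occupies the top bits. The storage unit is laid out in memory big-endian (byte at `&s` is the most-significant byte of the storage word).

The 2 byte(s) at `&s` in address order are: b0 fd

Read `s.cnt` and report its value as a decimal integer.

253

[0]=0xb0 [1]=0xfd (big-endian) → word 0xb0fd
type:5 @ bit 11 → (0xb0fd>>11)&0x1f = 0x16
cnt:11 @ bit 0 → (0xb0fd>>0)&0x7ff = 0xfd  ←
cnt signed 11b, MSB=0: value = 253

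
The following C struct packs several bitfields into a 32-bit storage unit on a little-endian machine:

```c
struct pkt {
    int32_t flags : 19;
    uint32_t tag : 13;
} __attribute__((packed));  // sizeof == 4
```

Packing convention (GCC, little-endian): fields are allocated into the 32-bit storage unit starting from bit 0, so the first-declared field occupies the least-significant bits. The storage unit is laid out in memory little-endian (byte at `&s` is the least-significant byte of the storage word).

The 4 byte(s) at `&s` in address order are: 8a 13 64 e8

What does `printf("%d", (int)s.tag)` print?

7436

[0]=0x8a [1]=0x13 [2]=0x64 [3]=0xe8 (little-endian) → word 0xe864138a
flags:19 @ bit 0 → (0xe864138a>>0)&0x7ffff = 0x4138a
tag:13 @ bit 19 → (0xe864138a>>19)&0x1fff = 0x1d0c  ←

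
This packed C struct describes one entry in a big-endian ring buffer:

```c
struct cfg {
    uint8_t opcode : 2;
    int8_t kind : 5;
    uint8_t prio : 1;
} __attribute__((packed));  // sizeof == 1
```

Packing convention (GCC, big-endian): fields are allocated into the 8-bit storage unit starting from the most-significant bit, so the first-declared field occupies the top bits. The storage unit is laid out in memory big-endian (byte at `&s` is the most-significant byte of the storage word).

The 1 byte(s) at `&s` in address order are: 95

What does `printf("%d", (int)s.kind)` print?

[0]=0x95 (big-endian) → word 0x95
opcode:2 @ bit 6 → (0x95>>6)&0x3 = 0x2
kind:5 @ bit 1 → (0x95>>1)&0x1f = 0xa  ←
prio:1 @ bit 0 → (0x95>>0)&0x1 = 0x1
kind signed 5b, MSB=0: value = 10

10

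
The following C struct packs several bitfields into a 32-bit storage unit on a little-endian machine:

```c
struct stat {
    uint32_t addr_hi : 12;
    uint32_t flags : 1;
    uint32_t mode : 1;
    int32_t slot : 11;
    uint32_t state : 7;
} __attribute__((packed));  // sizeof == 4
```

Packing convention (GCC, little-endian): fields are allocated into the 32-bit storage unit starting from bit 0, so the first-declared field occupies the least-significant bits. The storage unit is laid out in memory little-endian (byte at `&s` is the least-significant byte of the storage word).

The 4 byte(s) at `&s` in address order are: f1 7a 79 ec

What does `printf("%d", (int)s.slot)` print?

[0]=0xf1 [1]=0x7a [2]=0x79 [3]=0xec (little-endian) → word 0xec797af1
addr_hi:12 @ bit 0 → (0xec797af1>>0)&0xfff = 0xaf1
flags:1 @ bit 12 → (0xec797af1>>12)&0x1 = 0x1
mode:1 @ bit 13 → (0xec797af1>>13)&0x1 = 0x1
slot:11 @ bit 14 → (0xec797af1>>14)&0x7ff = 0x1e5  ←
state:7 @ bit 25 → (0xec797af1>>25)&0x7f = 0x76
slot signed 11b, MSB=0: value = 485

485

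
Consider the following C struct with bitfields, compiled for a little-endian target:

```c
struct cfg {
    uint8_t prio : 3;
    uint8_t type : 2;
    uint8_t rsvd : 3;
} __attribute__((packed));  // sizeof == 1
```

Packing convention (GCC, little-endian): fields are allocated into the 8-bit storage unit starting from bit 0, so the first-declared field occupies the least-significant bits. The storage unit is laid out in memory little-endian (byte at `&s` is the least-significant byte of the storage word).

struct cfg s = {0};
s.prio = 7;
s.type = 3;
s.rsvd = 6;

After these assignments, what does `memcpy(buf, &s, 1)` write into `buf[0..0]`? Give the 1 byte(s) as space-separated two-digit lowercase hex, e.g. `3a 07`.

df

prio (3b) val=7 bits=0x7 at bit 0: 0x07
type (2b) val=3 bits=0x3 at bit 3: 0x1f
rsvd (3b) val=6 bits=0x6 at bit 5: 0xdf
word = 0xdf → little-endian bytes:
  [0]=0xdf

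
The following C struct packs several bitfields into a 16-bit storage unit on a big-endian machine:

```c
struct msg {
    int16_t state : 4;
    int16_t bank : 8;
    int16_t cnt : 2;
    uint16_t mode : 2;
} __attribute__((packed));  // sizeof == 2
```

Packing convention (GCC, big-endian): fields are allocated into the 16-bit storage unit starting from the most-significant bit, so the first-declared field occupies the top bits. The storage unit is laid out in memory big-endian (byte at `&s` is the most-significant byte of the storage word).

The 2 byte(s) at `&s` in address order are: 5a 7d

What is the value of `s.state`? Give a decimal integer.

[0]=0x5a [1]=0x7d (big-endian) → word 0x5a7d
state:4 @ bit 12 → (0x5a7d>>12)&0xf = 0x5  ←
bank:8 @ bit 4 → (0x5a7d>>4)&0xff = 0xa7
cnt:2 @ bit 2 → (0x5a7d>>2)&0x3 = 0x3
mode:2 @ bit 0 → (0x5a7d>>0)&0x3 = 0x1
state signed 4b, MSB=0: value = 5

5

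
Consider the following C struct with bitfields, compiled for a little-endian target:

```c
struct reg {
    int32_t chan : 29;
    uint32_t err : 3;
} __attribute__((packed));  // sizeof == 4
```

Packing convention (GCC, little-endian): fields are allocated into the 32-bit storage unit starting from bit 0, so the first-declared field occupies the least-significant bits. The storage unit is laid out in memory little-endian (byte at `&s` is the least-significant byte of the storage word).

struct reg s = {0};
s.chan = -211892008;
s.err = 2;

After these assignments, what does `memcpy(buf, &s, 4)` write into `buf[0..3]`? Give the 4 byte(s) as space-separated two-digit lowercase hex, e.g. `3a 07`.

chan (29b) val=-211892008 bits=0x135ec8d8 at bit 0: 0x135ec8d8
err (3b) val=2 bits=0x2 at bit 29: 0x535ec8d8
word = 0x535ec8d8 → little-endian bytes:
  [0]=0xd8  [1]=0xc8  [2]=0x5e  [3]=0x53

d8 c8 5e 53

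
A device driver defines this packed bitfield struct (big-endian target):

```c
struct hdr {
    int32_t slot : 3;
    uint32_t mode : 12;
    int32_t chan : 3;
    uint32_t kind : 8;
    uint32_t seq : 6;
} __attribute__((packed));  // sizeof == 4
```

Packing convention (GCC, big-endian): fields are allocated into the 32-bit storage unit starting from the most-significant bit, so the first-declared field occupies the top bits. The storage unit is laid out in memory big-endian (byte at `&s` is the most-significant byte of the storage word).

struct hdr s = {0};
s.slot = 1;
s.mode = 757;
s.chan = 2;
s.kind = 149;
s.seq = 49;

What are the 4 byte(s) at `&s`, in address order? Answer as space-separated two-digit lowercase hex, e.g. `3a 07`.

slot (3b) val=1 bits=0x1 at bit 29: 0x20000000
mode (12b) val=757 bits=0x2f5 at bit 17: 0x25ea0000
chan (3b) val=2 bits=0x2 at bit 14: 0x25ea8000
kind (8b) val=149 bits=0x95 at bit 6: 0x25eaa540
seq (6b) val=49 bits=0x31 at bit 0: 0x25eaa571
word = 0x25eaa571 → big-endian bytes:
  [0]=0x25  [1]=0xea  [2]=0xa5  [3]=0x71

25 ea a5 71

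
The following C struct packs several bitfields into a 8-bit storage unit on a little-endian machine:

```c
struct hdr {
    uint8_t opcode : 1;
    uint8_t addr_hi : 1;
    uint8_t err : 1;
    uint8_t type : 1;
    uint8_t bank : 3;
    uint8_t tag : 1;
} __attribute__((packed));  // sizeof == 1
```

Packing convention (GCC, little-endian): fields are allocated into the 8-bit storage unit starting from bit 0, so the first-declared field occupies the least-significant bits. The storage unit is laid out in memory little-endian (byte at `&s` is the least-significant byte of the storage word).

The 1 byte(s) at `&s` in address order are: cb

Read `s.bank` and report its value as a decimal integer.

4

[0]=0xcb (little-endian) → word 0xcb
opcode:1 @ bit 0 → (0xcb>>0)&0x1 = 0x1
addr_hi:1 @ bit 1 → (0xcb>>1)&0x1 = 0x1
err:1 @ bit 2 → (0xcb>>2)&0x1 = 0x0
type:1 @ bit 3 → (0xcb>>3)&0x1 = 0x1
bank:3 @ bit 4 → (0xcb>>4)&0x7 = 0x4  ←
tag:1 @ bit 7 → (0xcb>>7)&0x1 = 0x1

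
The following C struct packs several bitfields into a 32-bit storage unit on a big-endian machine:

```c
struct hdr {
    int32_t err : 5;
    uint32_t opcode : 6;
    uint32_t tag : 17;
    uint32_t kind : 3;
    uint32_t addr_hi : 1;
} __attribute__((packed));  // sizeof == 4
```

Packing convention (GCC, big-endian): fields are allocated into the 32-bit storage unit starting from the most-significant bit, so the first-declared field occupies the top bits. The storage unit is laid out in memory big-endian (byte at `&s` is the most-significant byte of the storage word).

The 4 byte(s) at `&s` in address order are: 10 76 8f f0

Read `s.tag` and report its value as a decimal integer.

92415

[0]=0x10 [1]=0x76 [2]=0x8f [3]=0xf0 (big-endian) → word 0x10768ff0
err [27+:5] = (word>>27) & 0x1f = 2
opcode [21+:6] = (word>>21) & 0x3f = 3
tag [4+:17] = (word>>4) & 0x1ffff = 92415  ←
kind [1+:3] = (word>>1) & 0x7 = 0
addr_hi [0+:1] = (word>>0) & 0x1 = 0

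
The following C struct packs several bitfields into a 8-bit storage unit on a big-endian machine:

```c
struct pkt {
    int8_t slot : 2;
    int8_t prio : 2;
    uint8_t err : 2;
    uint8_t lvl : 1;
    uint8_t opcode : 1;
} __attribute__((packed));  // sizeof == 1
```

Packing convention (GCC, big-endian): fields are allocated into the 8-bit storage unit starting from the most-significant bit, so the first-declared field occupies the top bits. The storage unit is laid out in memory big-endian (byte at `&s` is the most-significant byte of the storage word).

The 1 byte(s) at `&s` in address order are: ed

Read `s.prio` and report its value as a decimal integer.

[0]=0xed (big-endian) → word 0xed
slot:2 @ bit 6 → (0xed>>6)&0x3 = 0x3
prio:2 @ bit 4 → (0xed>>4)&0x3 = 0x2  ←
err:2 @ bit 2 → (0xed>>2)&0x3 = 0x3
lvl:1 @ bit 1 → (0xed>>1)&0x1 = 0x0
opcode:1 @ bit 0 → (0xed>>0)&0x1 = 0x1
prio signed 2b, MSB=1: 2 - 4 = -2

-2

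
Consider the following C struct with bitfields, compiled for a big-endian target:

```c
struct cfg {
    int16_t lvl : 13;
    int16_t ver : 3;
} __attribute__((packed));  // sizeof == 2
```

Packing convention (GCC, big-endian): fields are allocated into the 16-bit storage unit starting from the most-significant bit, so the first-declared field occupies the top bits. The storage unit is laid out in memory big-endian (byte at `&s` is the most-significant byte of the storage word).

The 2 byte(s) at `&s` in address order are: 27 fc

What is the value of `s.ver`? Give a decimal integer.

-4

[0]=0x27 [1]=0xfc (big-endian) → word 0x27fc
lvl:13 @ bit 3 → (0x27fc>>3)&0x1fff = 0x4ff
ver:3 @ bit 0 → (0x27fc>>0)&0x7 = 0x4  ←
ver signed 3b, MSB=1: 4 - 8 = -4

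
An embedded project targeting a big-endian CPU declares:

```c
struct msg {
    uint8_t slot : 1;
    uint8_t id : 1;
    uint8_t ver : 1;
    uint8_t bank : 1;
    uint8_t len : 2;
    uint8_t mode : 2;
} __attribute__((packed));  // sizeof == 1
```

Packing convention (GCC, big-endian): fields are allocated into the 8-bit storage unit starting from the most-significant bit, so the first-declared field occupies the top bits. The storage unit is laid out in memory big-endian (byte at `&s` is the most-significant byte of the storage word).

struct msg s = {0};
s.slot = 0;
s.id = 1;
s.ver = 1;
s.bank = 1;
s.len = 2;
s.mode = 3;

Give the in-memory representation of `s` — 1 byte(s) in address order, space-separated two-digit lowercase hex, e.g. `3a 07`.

7b

[7+:1] slot=0 & 0x1 = 0x0; word=0x00
[6+:1] id=1 & 0x1 = 0x1; word=0x40
[5+:1] ver=1 & 0x1 = 0x1; word=0x60
[4+:1] bank=1 & 0x1 = 0x1; word=0x70
[2+:2] len=2 & 0x3 = 0x2; word=0x78
[0+:2] mode=3 & 0x3 = 0x3; word=0x7b
word = 0x7b → big-endian bytes:
  [0]=0x7b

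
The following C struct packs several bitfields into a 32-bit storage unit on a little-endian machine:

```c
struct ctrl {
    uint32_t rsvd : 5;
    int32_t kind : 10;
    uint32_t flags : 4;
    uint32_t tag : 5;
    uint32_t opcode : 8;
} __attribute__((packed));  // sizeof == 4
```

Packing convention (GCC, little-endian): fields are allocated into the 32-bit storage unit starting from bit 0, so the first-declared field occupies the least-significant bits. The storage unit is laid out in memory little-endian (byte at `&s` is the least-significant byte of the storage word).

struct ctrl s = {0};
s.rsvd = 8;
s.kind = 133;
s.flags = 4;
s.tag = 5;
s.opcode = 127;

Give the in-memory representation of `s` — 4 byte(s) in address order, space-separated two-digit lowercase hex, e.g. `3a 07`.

[0+:5] rsvd=8 & 0x1f = 0x8; word=0x00000008
[5+:10] kind=133 & 0x3ff = 0x85; word=0x000010a8
[15+:4] flags=4 & 0xf = 0x4; word=0x000210a8
[19+:5] tag=5 & 0x1f = 0x5; word=0x002a10a8
[24+:8] opcode=127 & 0xff = 0x7f; word=0x7f2a10a8
word = 0x7f2a10a8 → little-endian bytes:
  [0]=0xa8  [1]=0x10  [2]=0x2a  [3]=0x7f

a8 10 2a 7f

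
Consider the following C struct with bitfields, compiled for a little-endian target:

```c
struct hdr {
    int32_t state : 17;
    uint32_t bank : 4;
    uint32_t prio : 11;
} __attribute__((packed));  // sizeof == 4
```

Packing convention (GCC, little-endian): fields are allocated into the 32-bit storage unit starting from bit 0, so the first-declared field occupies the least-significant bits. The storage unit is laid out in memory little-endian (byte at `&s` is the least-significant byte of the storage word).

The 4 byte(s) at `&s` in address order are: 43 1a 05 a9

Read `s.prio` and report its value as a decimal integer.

1352

[0]=0x43 [1]=0x1a [2]=0x05 [3]=0xa9 (little-endian) → word 0xa9051a43
state:17 @ bit 0 → (0xa9051a43>>0)&0x1ffff = 0x11a43
bank:4 @ bit 17 → (0xa9051a43>>17)&0xf = 0x2
prio:11 @ bit 21 → (0xa9051a43>>21)&0x7ff = 0x548  ←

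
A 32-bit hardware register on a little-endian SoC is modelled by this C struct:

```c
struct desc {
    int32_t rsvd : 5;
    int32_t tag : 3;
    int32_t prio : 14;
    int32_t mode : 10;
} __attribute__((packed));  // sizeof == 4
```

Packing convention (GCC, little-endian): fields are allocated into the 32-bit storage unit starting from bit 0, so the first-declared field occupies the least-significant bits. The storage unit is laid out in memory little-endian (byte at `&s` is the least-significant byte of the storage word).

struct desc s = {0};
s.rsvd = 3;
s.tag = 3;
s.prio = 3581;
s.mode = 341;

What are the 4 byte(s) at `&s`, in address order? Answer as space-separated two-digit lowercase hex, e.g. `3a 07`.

rsvd:5 = 3 → 0x3 << 0 → word 0x00000003
tag:3 = 3 → 0x3 << 5 → word 0x00000063
prio:14 = 3581 → 0xdfd << 8 → word 0x000dfd63
mode:10 = 341 → 0x155 << 22 → word 0x554dfd63
word = 0x554dfd63 → little-endian bytes:
  [0]=0x63  [1]=0xfd  [2]=0x4d  [3]=0x55

63 fd 4d 55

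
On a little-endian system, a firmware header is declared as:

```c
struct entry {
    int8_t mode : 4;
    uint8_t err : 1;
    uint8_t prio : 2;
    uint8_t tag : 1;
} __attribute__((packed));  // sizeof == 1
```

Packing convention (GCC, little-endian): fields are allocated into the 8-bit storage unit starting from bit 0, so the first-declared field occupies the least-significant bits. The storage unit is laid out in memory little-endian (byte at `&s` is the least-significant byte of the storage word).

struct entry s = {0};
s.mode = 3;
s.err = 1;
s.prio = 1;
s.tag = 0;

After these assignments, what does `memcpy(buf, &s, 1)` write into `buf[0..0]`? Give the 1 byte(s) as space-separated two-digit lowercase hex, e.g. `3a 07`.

[0+:4] mode=3 & 0xf = 0x3; word=0x03
[4+:1] err=1 & 0x1 = 0x1; word=0x13
[5+:2] prio=1 & 0x3 = 0x1; word=0x33
[7+:1] tag=0 & 0x1 = 0x0; word=0x33
word = 0x33 → little-endian bytes:
  [0]=0x33

33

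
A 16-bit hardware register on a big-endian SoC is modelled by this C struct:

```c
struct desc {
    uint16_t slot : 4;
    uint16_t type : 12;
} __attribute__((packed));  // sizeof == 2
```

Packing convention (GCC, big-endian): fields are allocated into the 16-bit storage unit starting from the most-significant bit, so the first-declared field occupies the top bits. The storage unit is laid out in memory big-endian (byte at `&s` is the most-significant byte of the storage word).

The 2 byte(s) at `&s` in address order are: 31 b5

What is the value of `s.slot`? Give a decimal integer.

3

[0]=0x31 [1]=0xb5 (big-endian) → word 0x31b5
slot:4 @ bit 12 → (0x31b5>>12)&0xf = 0x3  ←
type:12 @ bit 0 → (0x31b5>>0)&0xfff = 0x1b5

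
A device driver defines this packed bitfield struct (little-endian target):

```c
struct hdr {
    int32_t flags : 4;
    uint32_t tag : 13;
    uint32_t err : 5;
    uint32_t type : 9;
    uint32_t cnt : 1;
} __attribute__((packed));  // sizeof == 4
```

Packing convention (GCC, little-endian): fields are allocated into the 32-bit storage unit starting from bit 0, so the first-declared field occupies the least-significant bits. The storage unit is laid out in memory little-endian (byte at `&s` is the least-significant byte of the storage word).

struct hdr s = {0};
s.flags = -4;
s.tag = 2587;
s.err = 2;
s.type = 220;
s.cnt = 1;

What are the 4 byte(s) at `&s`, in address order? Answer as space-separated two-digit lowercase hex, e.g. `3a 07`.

[0+:4] flags=-4 & 0xf = 0xc; word=0x0000000c
[4+:13] tag=2587 & 0x1fff = 0xa1b; word=0x0000a1bc
[17+:5] err=2 & 0x1f = 0x2; word=0x0004a1bc
[22+:9] type=220 & 0x1ff = 0xdc; word=0x3704a1bc
[31+:1] cnt=1 & 0x1 = 0x1; word=0xb704a1bc
word = 0xb704a1bc → little-endian bytes:
  [0]=0xbc  [1]=0xa1  [2]=0x04  [3]=0xb7

bc a1 04 b7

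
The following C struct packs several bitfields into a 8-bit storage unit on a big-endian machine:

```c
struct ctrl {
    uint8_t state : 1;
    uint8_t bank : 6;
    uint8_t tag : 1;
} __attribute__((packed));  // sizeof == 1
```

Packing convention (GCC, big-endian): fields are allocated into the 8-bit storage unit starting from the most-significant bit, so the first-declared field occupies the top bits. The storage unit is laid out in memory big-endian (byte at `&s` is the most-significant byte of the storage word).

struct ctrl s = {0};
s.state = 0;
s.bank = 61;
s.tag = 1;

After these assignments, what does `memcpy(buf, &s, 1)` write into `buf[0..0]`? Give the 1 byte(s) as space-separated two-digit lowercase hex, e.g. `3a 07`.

[7+:1] state=0 & 0x1 = 0x0; word=0x00
[1+:6] bank=61 & 0x3f = 0x3d; word=0x7a
[0+:1] tag=1 & 0x1 = 0x1; word=0x7b
word = 0x7b → big-endian bytes:
  [0]=0x7b

7b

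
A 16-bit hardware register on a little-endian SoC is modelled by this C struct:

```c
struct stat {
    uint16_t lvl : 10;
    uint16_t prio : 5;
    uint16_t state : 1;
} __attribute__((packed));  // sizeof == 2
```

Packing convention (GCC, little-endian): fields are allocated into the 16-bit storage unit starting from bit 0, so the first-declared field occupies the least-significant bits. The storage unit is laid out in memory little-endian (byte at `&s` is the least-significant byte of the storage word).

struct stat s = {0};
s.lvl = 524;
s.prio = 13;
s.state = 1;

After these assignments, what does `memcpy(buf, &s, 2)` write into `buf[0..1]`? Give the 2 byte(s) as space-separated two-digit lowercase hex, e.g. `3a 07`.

0c b6

[0+:10] lvl=524 & 0x3ff = 0x20c; word=0x020c
[10+:5] prio=13 & 0x1f = 0xd; word=0x360c
[15+:1] state=1 & 0x1 = 0x1; word=0xb60c
word = 0xb60c → little-endian bytes:
  [0]=0x0c  [1]=0xb6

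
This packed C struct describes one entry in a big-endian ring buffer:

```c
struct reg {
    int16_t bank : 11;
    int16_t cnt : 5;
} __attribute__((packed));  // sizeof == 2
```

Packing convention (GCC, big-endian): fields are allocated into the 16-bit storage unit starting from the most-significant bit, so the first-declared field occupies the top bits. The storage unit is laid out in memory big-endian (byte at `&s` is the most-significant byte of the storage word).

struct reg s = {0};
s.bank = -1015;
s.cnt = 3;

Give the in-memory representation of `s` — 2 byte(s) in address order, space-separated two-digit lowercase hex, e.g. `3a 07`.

bank:11 = -1015 → 0x409 << 5 → word 0x8120
cnt:5 = 3 → 0x3 << 0 → word 0x8123
word = 0x8123 → big-endian bytes:
  [0]=0x81  [1]=0x23

81 23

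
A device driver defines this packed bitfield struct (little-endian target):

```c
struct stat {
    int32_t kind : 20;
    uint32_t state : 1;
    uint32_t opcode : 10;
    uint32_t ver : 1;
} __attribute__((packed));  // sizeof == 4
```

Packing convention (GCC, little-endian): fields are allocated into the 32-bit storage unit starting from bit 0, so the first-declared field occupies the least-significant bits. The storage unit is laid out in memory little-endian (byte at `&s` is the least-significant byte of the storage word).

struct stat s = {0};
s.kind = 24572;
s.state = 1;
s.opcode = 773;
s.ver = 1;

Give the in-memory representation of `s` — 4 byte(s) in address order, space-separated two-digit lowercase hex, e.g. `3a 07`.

kind:20 = 24572 → 0x5ffc << 0 → word 0x00005ffc
state:1 = 1 → 0x1 << 20 → word 0x00105ffc
opcode:10 = 773 → 0x305 << 21 → word 0x60b05ffc
ver:1 = 1 → 0x1 << 31 → word 0xe0b05ffc
word = 0xe0b05ffc → little-endian bytes:
  [0]=0xfc  [1]=0x5f  [2]=0xb0  [3]=0xe0

fc 5f b0 e0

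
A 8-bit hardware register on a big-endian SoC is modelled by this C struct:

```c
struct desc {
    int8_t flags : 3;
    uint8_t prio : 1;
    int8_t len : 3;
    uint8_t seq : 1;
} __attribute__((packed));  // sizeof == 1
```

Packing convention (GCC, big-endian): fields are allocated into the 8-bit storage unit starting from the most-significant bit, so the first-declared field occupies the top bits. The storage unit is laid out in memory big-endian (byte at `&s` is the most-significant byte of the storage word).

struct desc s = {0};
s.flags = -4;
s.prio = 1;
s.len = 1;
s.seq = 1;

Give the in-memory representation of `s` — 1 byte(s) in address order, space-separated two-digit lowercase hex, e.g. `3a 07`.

[5+:3] flags=-4 & 0x7 = 0x4; word=0x80
[4+:1] prio=1 & 0x1 = 0x1; word=0x90
[1+:3] len=1 & 0x7 = 0x1; word=0x92
[0+:1] seq=1 & 0x1 = 0x1; word=0x93
word = 0x93 → big-endian bytes:
  [0]=0x93

93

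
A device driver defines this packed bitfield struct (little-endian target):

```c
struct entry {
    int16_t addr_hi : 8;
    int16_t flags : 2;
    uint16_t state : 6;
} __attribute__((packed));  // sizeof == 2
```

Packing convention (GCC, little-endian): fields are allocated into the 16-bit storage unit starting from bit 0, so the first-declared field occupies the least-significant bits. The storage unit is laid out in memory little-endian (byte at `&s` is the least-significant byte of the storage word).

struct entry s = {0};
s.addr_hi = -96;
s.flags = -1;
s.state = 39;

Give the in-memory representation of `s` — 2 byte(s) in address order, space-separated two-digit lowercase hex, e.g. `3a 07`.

addr_hi (8b) val=-96 bits=0xa0 at bit 0: 0x00a0
flags (2b) val=-1 bits=0x3 at bit 8: 0x03a0
state (6b) val=39 bits=0x27 at bit 10: 0x9fa0
word = 0x9fa0 → little-endian bytes:
  [0]=0xa0  [1]=0x9f

a0 9f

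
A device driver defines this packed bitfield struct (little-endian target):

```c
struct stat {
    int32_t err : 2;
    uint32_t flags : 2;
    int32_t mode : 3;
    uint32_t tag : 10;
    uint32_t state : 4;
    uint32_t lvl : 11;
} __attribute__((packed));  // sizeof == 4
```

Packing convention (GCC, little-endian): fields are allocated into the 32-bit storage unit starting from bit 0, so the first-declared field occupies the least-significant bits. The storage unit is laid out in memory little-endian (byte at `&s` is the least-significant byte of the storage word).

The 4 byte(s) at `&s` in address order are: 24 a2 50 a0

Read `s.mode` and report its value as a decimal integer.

2

[0]=0x24 [1]=0xa2 [2]=0x50 [3]=0xa0 (little-endian) → word 0xa050a224
err [0+:2] = (word>>0) & 0x3 = 0
flags [2+:2] = (word>>2) & 0x3 = 1
mode [4+:3] = (word>>4) & 0x7 = 2  ←
tag [7+:10] = (word>>7) & 0x3ff = 324
state [17+:4] = (word>>17) & 0xf = 8
lvl [21+:11] = (word>>21) & 0x7ff = 1282
mode signed 3b, MSB=0: value = 2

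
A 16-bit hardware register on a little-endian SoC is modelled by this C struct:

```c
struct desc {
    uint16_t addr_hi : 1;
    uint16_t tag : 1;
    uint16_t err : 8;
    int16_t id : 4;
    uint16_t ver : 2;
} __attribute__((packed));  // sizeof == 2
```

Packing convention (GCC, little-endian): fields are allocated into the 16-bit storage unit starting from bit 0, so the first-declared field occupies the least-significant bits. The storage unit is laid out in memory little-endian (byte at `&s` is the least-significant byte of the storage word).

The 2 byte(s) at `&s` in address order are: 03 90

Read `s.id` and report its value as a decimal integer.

4

[0]=0x03 [1]=0x90 (little-endian) → word 0x9003
addr_hi:1 @ bit 0 → (0x9003>>0)&0x1 = 0x1
tag:1 @ bit 1 → (0x9003>>1)&0x1 = 0x1
err:8 @ bit 2 → (0x9003>>2)&0xff = 0x0
id:4 @ bit 10 → (0x9003>>10)&0xf = 0x4  ←
ver:2 @ bit 14 → (0x9003>>14)&0x3 = 0x2
id signed 4b, MSB=0: value = 4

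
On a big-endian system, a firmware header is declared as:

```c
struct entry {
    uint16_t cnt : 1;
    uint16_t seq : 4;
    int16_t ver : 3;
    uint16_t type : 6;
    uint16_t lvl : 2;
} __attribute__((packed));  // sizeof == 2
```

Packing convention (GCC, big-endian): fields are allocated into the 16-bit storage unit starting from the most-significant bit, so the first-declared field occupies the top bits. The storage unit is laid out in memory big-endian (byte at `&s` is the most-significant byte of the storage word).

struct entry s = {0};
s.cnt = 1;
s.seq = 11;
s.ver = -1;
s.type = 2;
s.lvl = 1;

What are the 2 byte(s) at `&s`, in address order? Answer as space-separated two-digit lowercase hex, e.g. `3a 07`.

df 09

cnt (1b) val=1 bits=0x1 at bit 15: 0x8000
seq (4b) val=11 bits=0xb at bit 11: 0xd800
ver (3b) val=-1 bits=0x7 at bit 8: 0xdf00
type (6b) val=2 bits=0x2 at bit 2: 0xdf08
lvl (2b) val=1 bits=0x1 at bit 0: 0xdf09
word = 0xdf09 → big-endian bytes:
  [0]=0xdf  [1]=0x09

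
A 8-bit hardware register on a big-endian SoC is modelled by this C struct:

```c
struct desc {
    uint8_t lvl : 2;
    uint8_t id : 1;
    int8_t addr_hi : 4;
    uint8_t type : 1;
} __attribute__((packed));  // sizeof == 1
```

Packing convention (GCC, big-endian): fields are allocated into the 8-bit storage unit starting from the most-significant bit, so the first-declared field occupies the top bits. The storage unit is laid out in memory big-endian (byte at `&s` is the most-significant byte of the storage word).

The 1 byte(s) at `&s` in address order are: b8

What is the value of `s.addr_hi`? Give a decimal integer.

-4

[0]=0xb8 (big-endian) → word 0xb8
lvl [6+:2] = (word>>6) & 0x3 = 2
id [5+:1] = (word>>5) & 0x1 = 1
addr_hi [1+:4] = (word>>1) & 0xf = 12  ←
type [0+:1] = (word>>0) & 0x1 = 0
addr_hi signed 4b, MSB=1: 12 - 16 = -4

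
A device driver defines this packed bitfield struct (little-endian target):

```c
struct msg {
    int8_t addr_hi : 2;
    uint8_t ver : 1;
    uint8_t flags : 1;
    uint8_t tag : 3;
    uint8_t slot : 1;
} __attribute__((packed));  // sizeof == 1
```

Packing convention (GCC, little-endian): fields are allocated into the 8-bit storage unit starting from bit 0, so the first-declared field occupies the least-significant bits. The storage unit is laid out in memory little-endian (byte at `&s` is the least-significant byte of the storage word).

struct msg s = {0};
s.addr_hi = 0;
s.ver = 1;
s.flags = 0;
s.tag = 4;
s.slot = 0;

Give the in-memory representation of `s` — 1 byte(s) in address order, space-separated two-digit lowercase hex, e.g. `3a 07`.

44

addr_hi (2b) val=0 bits=0x0 at bit 0: 0x00
ver (1b) val=1 bits=0x1 at bit 2: 0x04
flags (1b) val=0 bits=0x0 at bit 3: 0x04
tag (3b) val=4 bits=0x4 at bit 4: 0x44
slot (1b) val=0 bits=0x0 at bit 7: 0x44
word = 0x44 → little-endian bytes:
  [0]=0x44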